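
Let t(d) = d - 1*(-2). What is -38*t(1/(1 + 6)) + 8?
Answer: -514/7 ≈ -73.429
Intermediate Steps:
t(d) = 2 + d (t(d) = d + 2 = 2 + d)
-38*t(1/(1 + 6)) + 8 = -38*(2 + 1/(1 + 6)) + 8 = -38*(2 + 1/7) + 8 = -38*15/7 + 8 = -570/7 + 8 = -514/7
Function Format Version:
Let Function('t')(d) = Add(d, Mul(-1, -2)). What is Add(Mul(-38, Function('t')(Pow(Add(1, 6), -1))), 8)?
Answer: Rational(-514, 7) ≈ -73.429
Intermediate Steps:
Function('t')(d) = Add(2, d) (Function('t')(d) = Add(d, 2) = Add(2, d))
Add(Mul(-38, Function('t')(Pow(Add(1, 6), -1))), 8) = Add(Mul(-38, Add(2, Pow(Add(1, 6), -1))), 8) = Add(Mul(-38, Add(2, Pow(7, -1))), 8) = Add(Mul(-38, Add(2, Rational(1, 7))), 8) = Add(Mul(-38, Rational(15, 7)), 8) = Add(Rational(-570, 7), 8) = Rational(-514, 7)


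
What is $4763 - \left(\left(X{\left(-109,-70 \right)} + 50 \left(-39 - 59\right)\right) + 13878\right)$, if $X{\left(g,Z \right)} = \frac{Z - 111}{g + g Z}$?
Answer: $- \frac{31700834}{7521} \approx -4215.0$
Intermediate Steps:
$X{\left(g,Z \right)} = \frac{-111 + Z}{g + Z g}$
$4763 - \left(\left(X{\left(-109,-70 \right)} + 50 \left(-39 - 59\right)\right) + 13878\right) = 4763 - \left(\left(\frac{-111 - 70}{\left(-109\right) \left(1 - 70\right)} + 50 \left(-39 - 59\right)\right) + 13878\right) = 4763 - \left(\left(\left(- \frac{1}{109}\right) \frac{1}{-69} \left(-181\right) + 50 \left(-98\right)\right) + 13878\right) = 4763 - \left(\left(\left(- \frac{1}{109}\right) \left(- \frac{1}{69}\right) \left(-181\right) - 4900\right) + 13878\right) = 4763 - \left(\left(- \frac{181}{7521} - 4900\right) + 13878\right) = 4763 - \left(- \frac{36853081}{7521} + 13878\right) = 4763 - \frac{67523357}{7521} = - \frac{31700834}{7521}$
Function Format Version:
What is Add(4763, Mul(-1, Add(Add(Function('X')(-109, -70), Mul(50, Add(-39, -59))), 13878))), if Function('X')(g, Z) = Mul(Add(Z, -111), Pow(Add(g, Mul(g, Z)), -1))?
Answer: Rational(-31700834, 7521) ≈ -4215.0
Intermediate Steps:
Function('X')(g, Z) = Mul(Pow(Add(g, Mul(Z, g)), -1), Add(-111, Z)) (Function('X')(g, Z) = Mul(Add(-111, Z), Pow(Add(g, Mul(Z, g)), -1)) = Mul(Pow(Add(g, Mul(Z, g)), -1), Add(-111, Z)))
Add(4763, Mul(-1, Add(Add(Function('X')(-109, -70), Mul(50, Add(-39, -59))), 13878))) = Add(4763, Mul(-1, Add(Add(Mul(Pow(-109, -1), Pow(Add(1, -70), -1), Add(-111, -70)), Mul(50, Add(-39, -59))), 13878))) = Add(4763, Mul(-1, Add(Add(Mul(Rational(-1, 109), Pow(-69, -1), -181), Mul(50, -98)), 13878))) = Add(4763, Mul(-1, Add(Add(Mul(Rational(-1, 109), Rational(-1, 69), -181), -4900), 13878))) = Add(4763, Mul(-1, Add(Add(Rational(-181, 7521), -4900), 13878))) = Add(4763, Mul(-1, Add(Rational(-36853081, 7521), 13878))) = Add(4763, Mul(-1, Rational(67523357, 7521))) = Add(4763, Rational(-67523357, 7521)) = Rational(-31700834, 7521)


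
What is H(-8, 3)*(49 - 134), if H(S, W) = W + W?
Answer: -510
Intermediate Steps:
H(S, W) = 2*W
H(-8, 3)*(49 - 134) = (2*3)*(49 - 134) = 6*(-85) = -510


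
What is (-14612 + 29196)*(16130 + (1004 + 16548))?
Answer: 491218288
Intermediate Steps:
(-14612 + 29196)*(16130 + (1004 + 16548)) = 14584*(16130 + 17552) = 14584*33682 = 491218288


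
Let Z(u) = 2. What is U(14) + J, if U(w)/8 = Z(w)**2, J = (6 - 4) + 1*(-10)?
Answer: 24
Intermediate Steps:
J = -8 (J = 2 - 10 = -8)
U(w) = 32 (U(w) = 8*2**2 = 8*4 = 32)
U(14) + J = 32 - 8 = 24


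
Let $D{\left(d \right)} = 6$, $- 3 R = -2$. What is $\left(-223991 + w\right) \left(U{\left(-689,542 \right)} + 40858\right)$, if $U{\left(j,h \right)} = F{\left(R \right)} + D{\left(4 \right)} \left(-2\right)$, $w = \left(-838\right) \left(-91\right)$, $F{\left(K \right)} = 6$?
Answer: $-6035188516$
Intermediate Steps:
$R = \frac{2}{3}$ ($R = \left(- \frac{1}{3}\right) \left(-2\right) = \frac{2}{3} \approx 0.66667$)
$w = 76258$
$U{\left(j,h \right)} = -6$ ($U{\left(j,h \right)} = 6 + 6 \left(-2\right) = 6 - 12 = -6$)
$\left(-223991 + w\right) \left(U{\left(-689,542 \right)} + 40858\right) = \left(-223991 + 76258\right) \left(-6 + 40858\right) = \left(-147733\right) 40852 = -6035188516$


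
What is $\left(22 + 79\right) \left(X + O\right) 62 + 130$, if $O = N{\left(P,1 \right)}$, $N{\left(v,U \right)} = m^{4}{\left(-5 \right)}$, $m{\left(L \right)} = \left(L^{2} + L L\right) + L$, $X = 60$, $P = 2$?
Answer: $25678489600$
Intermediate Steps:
$m{\left(L \right)} = L + 2 L^{2}$ ($m{\left(L \right)} = \left(L^{2} + L^{2}\right) + L = 2 L^{2} + L = L + 2 L^{2}$)
$N{\left(v,U \right)} = 4100625$ ($N{\left(v,U \right)} = \left(- 5 \left(1 + 2 \left(-5\right)\right)\right)^{4} = \left(- 5 \left(1 - 10\right)\right)^{4} = \left(\left(-5\right) \left(-9\right)\right)^{4} = 45^{4} = 4100625$)
$O = 4100625$
$\left(22 + 79\right) \left(X + O\right) 62 + 130 = \left(22 + 79\right) \left(60 + 4100625\right) 62 + 130 = 101 \cdot 4100685 \cdot 62 + 130 = 414169185 \cdot 62 + 130 = 25678489470 + 130 = 25678489600$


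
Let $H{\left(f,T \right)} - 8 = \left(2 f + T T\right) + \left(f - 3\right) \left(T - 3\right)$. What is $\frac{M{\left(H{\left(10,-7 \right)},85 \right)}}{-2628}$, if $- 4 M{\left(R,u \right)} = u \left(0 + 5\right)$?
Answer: $\frac{425}{10512} \approx 0.04043$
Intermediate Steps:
$H{\left(f,T \right)} = 8 + T^{2} + 2 f + \left(-3 + T\right) \left(-3 + f\right)$ ($H{\left(f,T \right)} = 8 + \left(\left(2 f + T T\right) + \left(f - 3\right) \left(T - 3\right)\right) = 8 + \left(\left(2 f + T^{2}\right) + \left(-3 + f\right) \left(-3 + T\right)\right) = 8 + \left(\left(T^{2} + 2 f\right) + \left(-3 + T\right) \left(-3 + f\right)\right) = 8 + \left(T^{2} + 2 f + \left(-3 + T\right) \left(-3 + f\right)\right) = 8 + T^{2} + 2 f + \left(-3 + T\right) \left(-3 + f\right)$)
$M{\left(R,u \right)} = - \frac{5 u}{4}$ ($M{\left(R,u \right)} = - \frac{u \left(0 + 5\right)}{4} = - \frac{u 5}{4} = - \frac{5 u}{4}$)
$\frac{M{\left(H{\left(10,-7 \right)},85 \right)}}{-2628} = \frac{\left(- \frac{5}{4}\right) 85}{-2628} = \left(- \frac{425}{4}\right) \left(- \frac{1}{2628}\right) = \frac{425}{10512}$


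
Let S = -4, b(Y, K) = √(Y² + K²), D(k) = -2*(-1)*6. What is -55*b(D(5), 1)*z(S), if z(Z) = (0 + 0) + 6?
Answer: -330*√145 ≈ -3973.7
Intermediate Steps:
D(k) = 12 (D(k) = 2*6 = 12)
b(Y, K) = √(K² + Y²)
z(Z) = 6 (z(Z) = 0 + 6 = 6)
-55*b(D(5), 1)*z(S) = -55*√(1² + 12²)*6 = -55*√(1 + 144)*6 = -55*√145*6 = -330*√145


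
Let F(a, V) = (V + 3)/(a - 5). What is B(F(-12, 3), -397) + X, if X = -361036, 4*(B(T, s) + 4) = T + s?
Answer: -24557475/68 ≈ -3.6114e+5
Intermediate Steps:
F(a, V) = (3 + V)/(-5 + a)
B(T, s) = -4 + T/4 + s/4 (B(T, s) = -4 + (T + s)/4 = -4 + (T/4 + s/4) = -4 + T/4 + s/4)
B(F(-12, 3), -397) + X = (-4 + ((3 + 3)/(-5 - 12))/4 + (¼)*(-397)) - 361036 = (-4 + (6/(-17))/4 - 397/4) - 361036 = (-4 + (-1/17*6)/4 - 397/4) - 361036 = (-4 + (¼)*(-6/17) - 397/4) - 361036 = (-4 - 3/34 - 397/4) - 361036 = -7027/68 - 361036 = -24557475/68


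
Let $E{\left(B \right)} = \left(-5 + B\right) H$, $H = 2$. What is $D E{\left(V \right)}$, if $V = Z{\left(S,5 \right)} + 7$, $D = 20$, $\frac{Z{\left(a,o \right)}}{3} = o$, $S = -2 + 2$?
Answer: $680$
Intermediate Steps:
$S = 0$
$Z{\left(a,o \right)} = 3 o$
$V = 22$ ($V = 3 \cdot 5 + 7 = 15 + 7 = 22$)
$E{\left(B \right)} = -10 + 2 B$ ($E{\left(B \right)} = \left(-5 + B\right) 2 = -10 + 2 B$)
$D E{\left(V \right)} = 20 \left(-10 + 2 \cdot 22\right) = 20 \left(-10 + 44\right) = 20 \cdot 34 = 680$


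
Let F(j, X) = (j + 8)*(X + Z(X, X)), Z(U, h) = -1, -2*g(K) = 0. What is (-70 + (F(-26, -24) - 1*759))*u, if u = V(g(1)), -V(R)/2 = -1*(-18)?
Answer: 13644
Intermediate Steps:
g(K) = 0 (g(K) = -½*0 = 0)
V(R) = -36 (V(R) = -(-2)*(-18) = -2*18 = -36)
u = -36
F(j, X) = (-1 + X)*(8 + j) (F(j, X) = (j + 8)*(X - 1) = (8 + j)*(-1 + X) = (-1 + X)*(8 + j))
(-70 + (F(-26, -24) - 1*759))*u = (-70 + ((-8 - 1*(-26) + 8*(-24) - 24*(-26)) - 1*759))*(-36) = (-70 + ((-8 + 26 - 192 + 624) - 759))*(-36) = (-70 + (450 - 759))*(-36) = (-70 - 309)*(-36) = -379*(-36) = 13644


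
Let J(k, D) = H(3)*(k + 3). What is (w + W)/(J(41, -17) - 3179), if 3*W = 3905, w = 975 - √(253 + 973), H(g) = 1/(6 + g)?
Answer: -20490/28567 + 9*√1226/28567 ≈ -0.70623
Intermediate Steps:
w = 975 - √1226 ≈ 939.99
J(k, D) = ⅓ + k/9 (J(k, D) = (k + 3)/(6 + 3) = (3 + k)/9 = ⅓ + k/9)
W = 3905/3 (W = (⅓)*3905 = 3905/3 ≈ 1301.7)
(w + W)/(J(41, -17) - 3179) = ((975 - √1226) + 3905/3)/((⅓ + (⅑)*41) - 3179) = (6830/3 - √1226)/((⅓ + 41/9) - 3179) = (6830/3 - √1226)/(44/9 - 3179) = (6830/3 - √1226)/(-28567/9) = (6830/3 - √1226)*(-9/28567) = -20490/28567 + 9*√1226/28567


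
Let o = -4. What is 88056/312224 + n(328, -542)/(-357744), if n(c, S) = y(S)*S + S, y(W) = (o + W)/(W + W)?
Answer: 992374007/3490508208 ≈ 0.28431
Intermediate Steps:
y(W) = (-4 + W)/(2*W) (y(W) = (-4 + W)/(W + W) = (-4 + W)/((2*W)) = (-4 + W)*(1/(2*W)) = (-4 + W)/(2*W))
n(c, S) = -2 + 3*S/2 (n(c, S) = ((-4 + S)/(2*S))*S + S = (-2 + S/2) + S = -2 + 3*S/2)
88056/312224 + n(328, -542)/(-357744) = 88056/312224 + (-2 + (3/2)*(-542))/(-357744) = 88056*(1/312224) + (-2 - 813)*(-1/357744) = 11007/39028 - 815*(-1/357744) = 11007/39028 + 815/357744 = 992374007/3490508208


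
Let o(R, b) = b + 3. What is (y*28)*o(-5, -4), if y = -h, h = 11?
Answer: 308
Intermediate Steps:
o(R, b) = 3 + b
y = -11 (y = -1*11 = -11)
(y*28)*o(-5, -4) = (-11*28)*(3 - 4) = -308*(-1) = 308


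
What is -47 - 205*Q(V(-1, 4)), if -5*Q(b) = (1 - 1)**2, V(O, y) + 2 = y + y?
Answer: -47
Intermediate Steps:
V(O, y) = -2 + 2*y (V(O, y) = -2 + (y + y) = -2 + 2*y)
Q(b) = 0 (Q(b) = -(1 - 1)**2/5 = -1/5*0**2 = -1/5*0 = 0)
-47 - 205*Q(V(-1, 4)) = -47 - 205*0 = -47 + 0 = -47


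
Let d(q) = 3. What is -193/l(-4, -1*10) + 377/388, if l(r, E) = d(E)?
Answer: -73753/1164 ≈ -63.362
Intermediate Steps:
l(r, E) = 3
-193/l(-4, -1*10) + 377/388 = -193/3 + 377/388 = -73753/1164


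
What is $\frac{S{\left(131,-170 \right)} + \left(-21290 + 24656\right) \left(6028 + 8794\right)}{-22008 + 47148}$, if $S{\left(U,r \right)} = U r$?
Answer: $\frac{24934291}{12570} \approx 1983.6$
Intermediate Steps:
$\frac{S{\left(131,-170 \right)} + \left(-21290 + 24656\right) \left(6028 + 8794\right)}{-22008 + 47148} = \frac{131 \left(-170\right) + \left(-21290 + 24656\right) \left(6028 + 8794\right)}{-22008 + 47148} = \frac{-22270 + 3366 \cdot 14822}{25140} = \left(-22270 + 49890852\right) \frac{1}{25140} = 49868582 \cdot \frac{1}{25140} = \frac{24934291}{12570}$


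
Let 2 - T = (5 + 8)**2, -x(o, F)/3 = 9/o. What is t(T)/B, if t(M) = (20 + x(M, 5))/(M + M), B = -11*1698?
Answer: 3367/1041821484 ≈ 3.2318e-6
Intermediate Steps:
x(o, F) = -27/o
T = -167 (T = 2 - (5 + 8)**2 = 2 - 1*13**2 = 2 - 1*169 = 2 - 169 = -167)
B = -18678
t(M) = (20 - 27/M)/(2*M) (t(M) = (20 - 27/M)/(M + M) = (20 - 27/M)/((2*M)) = (20 - 27/M)*(1/(2*M)) = (20 - 27/M)/(2*M))
t(T)/B = ((1/2)*(-27 + 20*(-167))/(-167)**2)/(-18678) = ((1/2)*(1/27889)*(-27 - 3340))*(-1/18678) = ((1/2)*(1/27889)*(-3367))*(-1/18678) = -3367/55778*(-1/18678) = 3367/1041821484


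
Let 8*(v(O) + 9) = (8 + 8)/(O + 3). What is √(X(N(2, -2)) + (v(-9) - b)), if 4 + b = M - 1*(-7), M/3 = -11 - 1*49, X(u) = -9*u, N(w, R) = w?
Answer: √1347/3 ≈ 12.234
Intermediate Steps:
M = -180 (M = 3*(-11 - 1*49) = 3*(-11 - 49) = 3*(-60) = -180)
v(O) = -9 + 2/(3 + O) (v(O) = -9 + ((8 + 8)/(O + 3))/8 = -9 + (16/(3 + O))/8 = -9 + 2/(3 + O))
b = -177 (b = -4 + (-180 - 1*(-7)) = -4 + (-180 + 7) = -4 - 173 = -177)
√(X(N(2, -2)) + (v(-9) - b)) = √(-9*2 + ((-25 - 9*(-9))/(3 - 9) - 1*(-177))) = √(-18 + ((-25 + 81)/(-6) + 177)) = √(-18 + (-⅙*56 + 177)) = √(-18 + (-28/3 + 177)) = √(-18 + 503/3) = √(449/3) = √1347/3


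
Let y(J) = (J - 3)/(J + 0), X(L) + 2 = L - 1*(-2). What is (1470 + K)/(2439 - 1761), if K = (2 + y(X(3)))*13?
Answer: 748/339 ≈ 2.2065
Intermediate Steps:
X(L) = L (X(L) = -2 + (L - 1*(-2)) = -2 + (L + 2) = -2 + (2 + L) = L)
y(J) = (-3 + J)/J
K = 26 (K = (2 + (-3 + 3)/3)*13 = (2 + (1/3)*0)*13 = (2 + 0)*13 = 2*13 = 26)
(1470 + K)/(2439 - 1761) = (1470 + 26)/(2439 - 1761) = 1496/678 = 1496*(1/678) = 748/339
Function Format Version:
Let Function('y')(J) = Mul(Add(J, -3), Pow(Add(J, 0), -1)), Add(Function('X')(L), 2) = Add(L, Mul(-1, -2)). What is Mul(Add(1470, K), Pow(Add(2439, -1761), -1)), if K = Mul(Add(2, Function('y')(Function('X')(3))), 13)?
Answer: Rational(748, 339) ≈ 2.2065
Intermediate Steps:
Function('X')(L) = L (Function('X')(L) = Add(-2, Add(L, Mul(-1, -2))) = Add(-2, Add(L, 2)) = Add(-2, Add(2, L)) = L)
Function('y')(J) = Mul(Pow(J, -1), Add(-3, J)) (Function('y')(J) = Mul(Add(-3, J), Pow(J, -1)) = Mul(Pow(J, -1), Add(-3, J)))
K = 26 (K = Mul(Add(2, Mul(Pow(3, -1), Add(-3, 3))), 13) = Mul(Add(2, Mul(Rational(1, 3), 0)), 13) = Mul(Add(2, 0), 13) = Mul(2, 13) = 26)
Mul(Add(1470, K), Pow(Add(2439, -1761), -1)) = Mul(Add(1470, 26), Pow(Add(2439, -1761), -1)) = Mul(1496, Pow(678, -1)) = Mul(1496, Rational(1, 678)) = Rational(748, 339)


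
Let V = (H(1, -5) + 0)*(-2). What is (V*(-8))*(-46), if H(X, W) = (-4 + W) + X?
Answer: 5888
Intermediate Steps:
H(X, W) = -4 + W + X
V = 16 (V = ((-4 - 5 + 1) + 0)*(-2) = (-8 + 0)*(-2) = -8*(-2) = 16)
(V*(-8))*(-46) = (16*(-8))*(-46) = -128*(-46) = 5888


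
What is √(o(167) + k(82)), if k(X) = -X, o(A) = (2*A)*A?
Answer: 236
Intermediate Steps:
o(A) = 2*A²
√(o(167) + k(82)) = √(2*167² - 1*82) = √(2*27889 - 82) = √(55778 - 82) = √55696 = 236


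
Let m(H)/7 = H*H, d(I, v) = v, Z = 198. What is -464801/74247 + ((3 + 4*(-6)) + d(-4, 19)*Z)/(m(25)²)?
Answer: -8896303882598/1421133984375 ≈ -6.2600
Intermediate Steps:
m(H) = 7*H² (m(H) = 7*(H*H) = 7*H²)
-464801/74247 + ((3 + 4*(-6)) + d(-4, 19)*Z)/(m(25)²) = -464801/74247 + ((3 + 4*(-6)) + 19*198)/((7*25²)²) = -464801*1/74247 + ((3 - 24) + 3762)/((7*625)²) = -464801/74247 + (-21 + 3762)/(4375²) = -464801/74247 + 3741/19140625 = -8896303882598/1421133984375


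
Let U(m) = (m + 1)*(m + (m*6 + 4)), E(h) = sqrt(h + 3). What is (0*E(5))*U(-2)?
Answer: 0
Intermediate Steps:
E(h) = sqrt(3 + h)
U(m) = (1 + m)*(4 + 7*m) (U(m) = (1 + m)*(m + (6*m + 4)) = (1 + m)*(m + (4 + 6*m)) = (1 + m)*(4 + 7*m))
(0*E(5))*U(-2) = (0*sqrt(3 + 5))*(4 + 7*(-2)**2 + 11*(-2)) = (0*sqrt(8))*(4 + 7*4 - 22) = (0*(2*sqrt(2)))*(4 + 28 - 22) = 0*10 = 0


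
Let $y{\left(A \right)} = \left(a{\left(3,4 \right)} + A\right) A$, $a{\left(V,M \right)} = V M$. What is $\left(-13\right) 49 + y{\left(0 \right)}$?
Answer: $-637$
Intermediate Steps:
$a{\left(V,M \right)} = M V$
$y{\left(A \right)} = A \left(12 + A\right)$ ($y{\left(A \right)} = \left(4 \cdot 3 + A\right) A = \left(12 + A\right) A = A \left(12 + A\right)$)
$\left(-13\right) 49 + y{\left(0 \right)} = \left(-13\right) 49 + 0 \left(12 + 0\right) = -637 + 0 \cdot 12 = -637 + 0 = -637$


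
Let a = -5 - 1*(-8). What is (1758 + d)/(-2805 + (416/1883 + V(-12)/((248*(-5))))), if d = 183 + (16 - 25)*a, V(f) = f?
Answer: -1117259220/1637228041 ≈ -0.68241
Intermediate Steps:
a = 3 (a = -5 + 8 = 3)
d = 156 (d = 183 + (16 - 25)*3 = 183 - 9*3 = 183 - 27 = 156)
(1758 + d)/(-2805 + (416/1883 + V(-12)/((248*(-5))))) = (1758 + 156)/(-2805 + (416/1883 - 12/(248*(-5)))) = 1914/(-2805 + (416*(1/1883) - 12/(-1240))) = 1914/(-2805 + (416/1883 - 12*(-1/1240))) = 1914/(-2805 + (416/1883 + 3/310)) = 1914/(-2805 + 134609/583730) = 1914/(-1637228041/583730) = 1914*(-583730/1637228041) = -1117259220/1637228041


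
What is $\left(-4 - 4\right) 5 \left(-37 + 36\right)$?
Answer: $40$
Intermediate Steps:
$\left(-4 - 4\right) 5 \left(-37 + 36\right) = \left(-8\right) 5 \left(-1\right) = \left(-40\right) \left(-1\right) = 40$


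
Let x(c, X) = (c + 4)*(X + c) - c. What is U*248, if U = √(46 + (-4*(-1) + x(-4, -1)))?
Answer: 744*√6 ≈ 1822.4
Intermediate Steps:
x(c, X) = -c + (4 + c)*(X + c) (x(c, X) = (4 + c)*(X + c) - c = -c + (4 + c)*(X + c))
U = 3*√6 (U = √(46 + (-4*(-1) + ((-4)² + 3*(-4) + 4*(-1) - 1*(-4)))) = √(46 + (4 + (16 - 12 - 4 + 4))) = √(46 + (4 + 4)) = √(46 + 8) = √54 = 3*√6 ≈ 7.3485)
U*248 = (3*√6)*248 = 744*√6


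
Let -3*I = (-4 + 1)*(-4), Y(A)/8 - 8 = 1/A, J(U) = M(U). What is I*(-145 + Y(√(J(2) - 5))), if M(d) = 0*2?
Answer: 324 + 32*I*√5/5 ≈ 324.0 + 14.311*I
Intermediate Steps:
M(d) = 0
J(U) = 0
Y(A) = 64 + 8/A (Y(A) = 64 + 8*(1/A) = 64 + 8/A)
I = -4 (I = -(-4 + 1)*(-4)/3 = -(-1)*(-4) = -⅓*12 = -4)
I*(-145 + Y(√(J(2) - 5))) = -4*(-145 + (64 + 8/(√(0 - 5)))) = -4*(-145 + (64 + 8/(√(-5)))) = -4*(-145 + (64 + 8/((I*√5)))) = -4*(-145 + (64 + 8*(-I*√5/5))) = -4*(-145 + (64 - 8*I*√5/5)) = -4*(-81 - 8*I*√5/5) = 324 + 32*I*√5/5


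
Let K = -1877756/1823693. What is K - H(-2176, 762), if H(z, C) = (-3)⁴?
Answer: -149596889/1823693 ≈ -82.030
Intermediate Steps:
H(z, C) = 81
K = -1877756/1823693 (K = -1877756*1/1823693 = -1877756/1823693 ≈ -1.0296)
K - H(-2176, 762) = -1877756/1823693 - 1*81 = -1877756/1823693 - 81 = -149596889/1823693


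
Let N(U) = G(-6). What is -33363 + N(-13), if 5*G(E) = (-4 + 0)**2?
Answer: -166799/5 ≈ -33360.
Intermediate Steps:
G(E) = 16/5 (G(E) = (-4 + 0)**2/5 = (1/5)*(-4)**2 = (1/5)*16 = 16/5)
N(U) = 16/5
-33363 + N(-13) = -33363 + 16/5 = -166799/5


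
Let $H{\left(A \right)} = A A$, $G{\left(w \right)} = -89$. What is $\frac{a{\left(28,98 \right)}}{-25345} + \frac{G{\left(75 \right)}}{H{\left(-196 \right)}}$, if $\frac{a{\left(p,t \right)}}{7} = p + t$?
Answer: $- \frac{36138617}{973653520} \approx -0.037117$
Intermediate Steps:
$a{\left(p,t \right)} = 7 p + 7 t$ ($a{\left(p,t \right)} = 7 \left(p + t\right) = 7 p + 7 t$)
$H{\left(A \right)} = A^{2}$
$\frac{a{\left(28,98 \right)}}{-25345} + \frac{G{\left(75 \right)}}{H{\left(-196 \right)}} = \frac{7 \cdot 28 + 7 \cdot 98}{-25345} - \frac{89}{\left(-196\right)^{2}} = \left(196 + 686\right) \left(- \frac{1}{25345}\right) - \frac{89}{38416} = 882 \left(- \frac{1}{25345}\right) - \frac{89}{38416} = - \frac{882}{25345} - \frac{89}{38416} = - \frac{36138617}{973653520}$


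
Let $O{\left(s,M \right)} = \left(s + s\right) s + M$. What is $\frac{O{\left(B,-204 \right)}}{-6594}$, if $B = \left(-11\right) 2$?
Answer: $- \frac{382}{3297} \approx -0.11586$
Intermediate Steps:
$B = -22$
$O{\left(s,M \right)} = M + 2 s^{2}$ ($O{\left(s,M \right)} = 2 s s + M = 2 s^{2} + M = M + 2 s^{2}$)
$\frac{O{\left(B,-204 \right)}}{-6594} = \frac{-204 + 2 \left(-22\right)^{2}}{-6594} = \left(-204 + 2 \cdot 484\right) \left(- \frac{1}{6594}\right) = \left(-204 + 968\right) \left(- \frac{1}{6594}\right) = 764 \left(- \frac{1}{6594}\right) = - \frac{382}{3297}$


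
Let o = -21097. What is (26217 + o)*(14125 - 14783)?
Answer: -3368960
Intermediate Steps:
(26217 + o)*(14125 - 14783) = (26217 - 21097)*(14125 - 14783) = 5120*(-658) = -3368960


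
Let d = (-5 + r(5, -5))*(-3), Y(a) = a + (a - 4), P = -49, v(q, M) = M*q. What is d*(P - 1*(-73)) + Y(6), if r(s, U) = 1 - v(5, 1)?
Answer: 656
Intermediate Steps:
r(s, U) = -4 (r(s, U) = 1 - 5 = -4)
Y(a) = -4 + 2*a (Y(a) = a + (-4 + a) = -4 + 2*a)
d = 27 (d = (-5 - 4)*(-3) = -9*(-3) = 27)
d*(P - 1*(-73)) + Y(6) = 27*(-49 - 1*(-73)) + (-4 + 2*6) = 27*(-49 + 73) + (-4 + 12) = 27*24 + 8 = 648 + 8 = 656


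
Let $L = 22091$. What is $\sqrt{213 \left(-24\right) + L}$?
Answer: $\sqrt{16979} \approx 130.3$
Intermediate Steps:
$\sqrt{213 \left(-24\right) + L} = \sqrt{213 \left(-24\right) + 22091} = \sqrt{-5112 + 22091} = \sqrt{16979}$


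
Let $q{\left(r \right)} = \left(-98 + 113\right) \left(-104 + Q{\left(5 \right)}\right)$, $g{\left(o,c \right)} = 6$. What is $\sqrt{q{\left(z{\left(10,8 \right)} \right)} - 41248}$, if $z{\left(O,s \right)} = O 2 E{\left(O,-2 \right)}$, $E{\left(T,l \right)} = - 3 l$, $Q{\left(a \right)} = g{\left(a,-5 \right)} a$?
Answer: $i \sqrt{42358} \approx 205.81 i$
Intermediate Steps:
$Q{\left(a \right)} = 6 a$
$z{\left(O,s \right)} = 12 O$ ($z{\left(O,s \right)} = O 2 \left(\left(-3\right) \left(-2\right)\right) = 2 O 6 = 12 O$)
$q{\left(r \right)} = -1110$ ($q{\left(r \right)} = \left(-98 + 113\right) \left(-104 + 6 \cdot 5\right) = 15 \left(-104 + 30\right) = 15 \left(-74\right) = -1110$)
$\sqrt{q{\left(z{\left(10,8 \right)} \right)} - 41248} = \sqrt{-1110 - 41248} = \sqrt{-42358} = i \sqrt{42358}$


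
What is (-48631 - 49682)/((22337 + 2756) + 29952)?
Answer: -98313/55045 ≈ -1.7860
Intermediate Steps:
(-48631 - 49682)/((22337 + 2756) + 29952) = -98313/(25093 + 29952) = -98313/55045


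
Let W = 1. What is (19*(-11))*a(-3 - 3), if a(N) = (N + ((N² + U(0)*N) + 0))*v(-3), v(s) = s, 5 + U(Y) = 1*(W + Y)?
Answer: 33858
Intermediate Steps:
U(Y) = -4 + Y (U(Y) = -5 + 1*(1 + Y) = -5 + (1 + Y) = -4 + Y)
a(N) = -3*N² + 9*N (a(N) = (N + ((N² + (-4 + 0)*N) + 0))*(-3) = (N + ((N² - 4*N) + 0))*(-3) = (N + (N² - 4*N))*(-3) = (N² - 3*N)*(-3) = -3*N² + 9*N)
(19*(-11))*a(-3 - 3) = (19*(-11))*(3*(-3 - 3)*(3 - (-3 - 3))) = -627*(-6)*(3 - 1*(-6)) = -627*(-6)*(3 + 6) = -627*(-6)*9 = -209*(-162) = 33858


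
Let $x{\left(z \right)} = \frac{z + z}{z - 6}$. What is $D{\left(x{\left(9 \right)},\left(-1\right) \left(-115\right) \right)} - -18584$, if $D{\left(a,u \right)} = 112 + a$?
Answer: $18702$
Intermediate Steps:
$x{\left(z \right)} = \frac{2 z}{-6 + z}$
$D{\left(x{\left(9 \right)},\left(-1\right) \left(-115\right) \right)} - -18584 = \left(112 + 2 \cdot 9 \frac{1}{-6 + 9}\right) - -18584 = \left(112 + 2 \cdot 9 \cdot \frac{1}{3}\right) + 18584 = \left(112 + 6\right) + 18584 = 118 + 18584 = 18702$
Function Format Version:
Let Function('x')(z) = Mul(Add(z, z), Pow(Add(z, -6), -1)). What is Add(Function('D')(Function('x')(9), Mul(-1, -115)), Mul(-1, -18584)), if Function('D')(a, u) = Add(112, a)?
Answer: 18702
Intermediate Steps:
Function('x')(z) = Mul(2, z, Pow(Add(-6, z), -1)) (Function('x')(z) = Mul(Mul(2, z), Pow(Add(-6, z), -1)) = Mul(2, z, Pow(Add(-6, z), -1)))
Add(Function('D')(Function('x')(9), Mul(-1, -115)), Mul(-1, -18584)) = Add(Add(112, Mul(2, 9, Pow(Add(-6, 9), -1))), Mul(-1, -18584)) = Add(Add(112, Mul(2, 9, Pow(3, -1))), 18584) = Add(Add(112, Mul(2, 9, Rational(1, 3))), 18584) = Add(Add(112, 6), 18584) = Add(118, 18584) = 18702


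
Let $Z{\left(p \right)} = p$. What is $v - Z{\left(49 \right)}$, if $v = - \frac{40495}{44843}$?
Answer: $- \frac{2237802}{44843} \approx -49.903$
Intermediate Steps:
$v = - \frac{40495}{44843}$ ($v = \left(-40495\right) \frac{1}{44843} = - \frac{40495}{44843} \approx -0.90304$)
$v - Z{\left(49 \right)} = - \frac{40495}{44843} - 49 = - \frac{2237802}{44843}$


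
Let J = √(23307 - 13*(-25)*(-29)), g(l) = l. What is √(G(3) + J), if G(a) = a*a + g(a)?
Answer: √(12 + √13882) ≈ 11.394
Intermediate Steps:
J = √13882 (J = √(23307 + 325*(-29)) = √(23307 - 9425) = √13882 ≈ 117.82)
G(a) = a + a² (G(a) = a*a + a = a² + a = a + a²)
√(G(3) + J) = √(3*(1 + 3) + √13882) = √(3*4 + √13882) = √(12 + √13882)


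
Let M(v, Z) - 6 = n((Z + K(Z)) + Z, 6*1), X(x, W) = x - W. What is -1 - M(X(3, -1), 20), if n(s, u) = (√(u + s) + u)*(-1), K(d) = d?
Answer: -1 + √66 ≈ 7.1240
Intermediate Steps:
n(s, u) = -u - √(s + u) (n(s, u) = (√(s + u) + u)*(-1) = (u + √(s + u))*(-1) = -u - √(s + u))
M(v, Z) = -√(6 + 3*Z) (M(v, Z) = 6 + (-6 - √(((Z + Z) + Z) + 6*1)) = 6 + (-1*6 - √((2*Z + Z) + 6)) = 6 + (-6 - √(3*Z + 6)) = 6 + (-6 - √(6 + 3*Z)) = -√(6 + 3*Z))
-1 - M(X(3, -1), 20) = -1 - (-1)*√(6 + 3*20) = -1 - (-1)*√(6 + 60) = -1 - (-1)*√66 = -1 + √66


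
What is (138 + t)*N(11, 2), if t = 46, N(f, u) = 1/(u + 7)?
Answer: 184/9 ≈ 20.444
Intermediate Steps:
N(f, u) = 1/(7 + u)
(138 + t)*N(11, 2) = (138 + 46)/(7 + 2) = 184/9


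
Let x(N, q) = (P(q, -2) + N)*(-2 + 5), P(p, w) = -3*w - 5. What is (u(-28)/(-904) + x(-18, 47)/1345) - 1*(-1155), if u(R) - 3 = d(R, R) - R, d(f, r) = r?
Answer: 1404291261/1215880 ≈ 1155.0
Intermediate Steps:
P(p, w) = -5 - 3*w
x(N, q) = 3 + 3*N (x(N, q) = ((-5 - 3*(-2)) + N)*(-2 + 5) = ((-5 + 6) + N)*3 = (1 + N)*3 = 3 + 3*N)
u(R) = 3 (u(R) = 3 + (R - R) = 3 + 0 = 3)
(u(-28)/(-904) + x(-18, 47)/1345) - 1*(-1155) = (3/(-904) + (3 + 3*(-18))/1345) - 1*(-1155) = (3*(-1/904) + (3 - 54)*(1/1345)) + 1155 = (-3/904 - 51*1/1345) + 1155 = (-3/904 - 51/1345) + 1155 = -50139/1215880 + 1155 = 1404291261/1215880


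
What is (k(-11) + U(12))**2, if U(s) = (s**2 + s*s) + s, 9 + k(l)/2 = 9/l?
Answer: 9511056/121 ≈ 78604.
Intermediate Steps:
k(l) = -18 + 18/l (k(l) = -18 + 2*(9/l) = -18 + 18/l)
U(s) = s + 2*s**2 (U(s) = (s**2 + s**2) + s = 2*s**2 + s = s + 2*s**2)
(k(-11) + U(12))**2 = ((-18 + 18/(-11)) + 12*(1 + 2*12))**2 = ((-18 + 18*(-1/11)) + 12*(1 + 24))**2 = ((-18 - 18/11) + 12*25)**2 = (-216/11 + 300)**2 = (3084/11)**2 = 9511056/121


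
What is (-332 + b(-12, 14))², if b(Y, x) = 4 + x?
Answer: 98596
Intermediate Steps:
(-332 + b(-12, 14))² = (-332 + (4 + 14))² = (-332 + 18)² = (-314)² = 98596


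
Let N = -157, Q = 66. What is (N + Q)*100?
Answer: -9100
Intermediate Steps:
(N + Q)*100 = (-157 + 66)*100 = -91*100 = -9100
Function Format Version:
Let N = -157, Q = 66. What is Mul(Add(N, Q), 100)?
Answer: -9100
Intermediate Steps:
Mul(Add(N, Q), 100) = Mul(Add(-157, 66), 100) = Mul(-91, 100) = -9100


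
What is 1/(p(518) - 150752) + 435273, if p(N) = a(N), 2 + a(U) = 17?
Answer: 65611746200/150737 ≈ 4.3527e+5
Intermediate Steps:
a(U) = 15 (a(U) = -2 + 17 = 15)
p(N) = 15
1/(p(518) - 150752) + 435273 = 1/(15 - 150752) + 435273 = 1/(-150737) + 435273 = -1/150737 + 435273 = 65611746200/150737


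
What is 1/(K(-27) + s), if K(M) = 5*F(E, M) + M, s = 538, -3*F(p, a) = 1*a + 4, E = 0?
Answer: 3/1648 ≈ 0.0018204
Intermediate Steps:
F(p, a) = -4/3 - a/3 (F(p, a) = -(1*a + 4)/3 = -(a + 4)/3 = -(4 + a)/3 = -4/3 - a/3)
K(M) = -20/3 - 2*M/3 (K(M) = 5*(-4/3 - M/3) + M = (-20/3 - 5*M/3) + M = -20/3 - 2*M/3)
1/(K(-27) + s) = 1/((-20/3 - ⅔*(-27)) + 538) = 1/((-20/3 + 18) + 538) = 1/(34/3 + 538) = 1/(1648/3) = 3/1648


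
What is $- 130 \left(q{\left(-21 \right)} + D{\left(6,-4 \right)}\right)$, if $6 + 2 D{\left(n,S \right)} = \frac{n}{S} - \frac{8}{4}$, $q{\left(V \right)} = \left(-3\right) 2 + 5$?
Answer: $\frac{1495}{2} \approx 747.5$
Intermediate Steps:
$q{\left(V \right)} = -1$ ($q{\left(V \right)} = -6 + 5 = -1$)
$D{\left(n,S \right)} = -4 + \frac{n}{2 S}$ ($D{\left(n,S \right)} = -3 + \frac{\frac{n}{S} - \frac{8}{4}}{2} = -3 + \frac{\frac{n}{S} - 2}{2} = -3 + \frac{-2 + \frac{n}{S}}{2} = -3 - \left(1 - \frac{n}{2 S}\right) = -4 + \frac{n}{2 S}$)
$- 130 \left(q{\left(-21 \right)} + D{\left(6,-4 \right)}\right) = - 130 \left(-1 - \left(4 - \frac{3}{-4}\right)\right) = - 130 \left(-1 - \left(4 - - \frac{3}{4}\right)\right) = - 130 \left(-1 - \frac{19}{4}\right) = \left(-130\right) \left(- \frac{23}{4}\right) = \frac{1495}{2}$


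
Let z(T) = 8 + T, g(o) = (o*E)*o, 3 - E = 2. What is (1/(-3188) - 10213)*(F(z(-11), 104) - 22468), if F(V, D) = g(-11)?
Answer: 727596978615/3188 ≈ 2.2823e+8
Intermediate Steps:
E = 1 (E = 3 - 1*2 = 3 - 2 = 1)
g(o) = o**2 (g(o) = (o*1)*o = o*o = o**2)
F(V, D) = 121 (F(V, D) = (-11)**2 = 121)
(1/(-3188) - 10213)*(F(z(-11), 104) - 22468) = (1/(-3188) - 10213)*(121 - 22468) = (-1/3188 - 10213)*(-22347) = -32559045/3188*(-22347) = 727596978615/3188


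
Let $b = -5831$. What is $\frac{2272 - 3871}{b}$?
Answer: $\frac{1599}{5831} \approx 0.27422$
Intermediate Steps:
$\frac{2272 - 3871}{b} = \frac{2272 - 3871}{-5831} = \left(2272 - 3871\right) \left(- \frac{1}{5831}\right) = \left(-1599\right) \left(- \frac{1}{5831}\right) = \frac{1599}{5831}$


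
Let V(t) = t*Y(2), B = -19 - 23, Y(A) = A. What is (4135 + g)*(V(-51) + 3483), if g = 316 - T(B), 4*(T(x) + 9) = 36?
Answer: 15048831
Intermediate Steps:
B = -42
V(t) = 2*t (V(t) = t*2 = 2*t)
T(x) = 0 (T(x) = -9 + (¼)*36 = -9 + 9 = 0)
g = 316 (g = 316 - 1*0 = 316 + 0 = 316)
(4135 + g)*(V(-51) + 3483) = (4135 + 316)*(2*(-51) + 3483) = 4451*(-102 + 3483) = 4451*3381 = 15048831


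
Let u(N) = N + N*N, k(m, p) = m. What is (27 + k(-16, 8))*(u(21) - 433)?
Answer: 319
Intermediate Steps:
u(N) = N + N²
(27 + k(-16, 8))*(u(21) - 433) = (27 - 16)*(21*(1 + 21) - 433) = 11*(21*22 - 433) = 11*(462 - 433) = 11*29 = 319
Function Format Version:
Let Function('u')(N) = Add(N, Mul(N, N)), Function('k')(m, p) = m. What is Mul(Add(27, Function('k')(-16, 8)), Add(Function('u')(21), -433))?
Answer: 319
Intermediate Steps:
Function('u')(N) = Add(N, Pow(N, 2))
Mul(Add(27, Function('k')(-16, 8)), Add(Function('u')(21), -433)) = Mul(Add(27, -16), Add(Mul(21, Add(1, 21)), -433)) = Mul(11, Add(Mul(21, 22), -433)) = Mul(11, Add(462, -433)) = Mul(11, 29) = 319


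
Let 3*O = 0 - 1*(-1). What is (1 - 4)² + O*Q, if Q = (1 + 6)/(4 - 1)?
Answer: 88/9 ≈ 9.7778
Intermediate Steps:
O = ⅓ (O = (0 - 1*(-1))/3 = (0 + 1)/3 = (⅓)*1 = ⅓ ≈ 0.33333)
Q = 7/3 ≈ 2.3333
(1 - 4)² + O*Q = (1 - 4)² + (⅓)*(7/3) = (-3)² + 7/9 = 9 + 7/9 = 88/9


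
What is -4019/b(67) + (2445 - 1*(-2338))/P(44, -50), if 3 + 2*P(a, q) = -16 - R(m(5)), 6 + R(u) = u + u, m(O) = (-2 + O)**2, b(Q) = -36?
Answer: -219787/1116 ≈ -196.94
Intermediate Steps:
R(u) = -6 + 2*u (R(u) = -6 + (u + u) = -6 + 2*u)
P(a, q) = -31/2 (P(a, q) = -3/2 + (-16 - (-6 + 2*(-2 + 5)**2))/2 = -3/2 + (-16 - (-6 + 2*3**2))/2 = -3/2 + (-16 - (-6 + 2*9))/2 = -3/2 + (-16 - (-6 + 18))/2 = -3/2 + (-16 - 1*12)/2 = -3/2 + (-16 - 12)/2 = -3/2 + (1/2)*(-28) = -3/2 - 14 = -31/2)
-4019/b(67) + (2445 - 1*(-2338))/P(44, -50) = -4019/(-36) + (2445 - 1*(-2338))/(-31/2) = -4019*(-1/36) + (2445 + 2338)*(-2/31) = 4019/36 + 4783*(-2/31) = 4019/36 - 9566/31 = -219787/1116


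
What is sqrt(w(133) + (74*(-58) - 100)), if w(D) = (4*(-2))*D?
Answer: 4*I*sqrt(341) ≈ 73.865*I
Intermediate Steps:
w(D) = -8*D
sqrt(w(133) + (74*(-58) - 100)) = sqrt(-8*133 + (74*(-58) - 100)) = sqrt(-1064 + (-4292 - 100)) = sqrt(-1064 - 4392) = sqrt(-5456) = 4*I*sqrt(341)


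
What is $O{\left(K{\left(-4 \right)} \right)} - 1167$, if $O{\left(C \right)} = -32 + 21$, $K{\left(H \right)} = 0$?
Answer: $-1178$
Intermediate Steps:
$O{\left(C \right)} = -11$
$O{\left(K{\left(-4 \right)} \right)} - 1167 = -11 - 1167 = -1178$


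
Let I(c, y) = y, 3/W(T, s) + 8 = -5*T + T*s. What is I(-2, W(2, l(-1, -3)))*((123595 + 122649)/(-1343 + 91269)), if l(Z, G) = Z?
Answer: -184683/449630 ≈ -0.41074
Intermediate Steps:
W(T, s) = 3/(-8 - 5*T + T*s) (W(T, s) = 3/(-8 + (-5*T + T*s)) = 3/(-8 - 5*T + T*s))
I(-2, W(2, l(-1, -3)))*((123595 + 122649)/(-1343 + 91269)) = (3/(-8 - 5*2 + 2*(-1)))*((123595 + 122649)/(-1343 + 91269)) = (3/(-8 - 10 - 2))*(246244/89926) = (3/(-20))*(246244*(1/89926)) = (3*(-1/20))*(123122/44963) = -3/20*123122/44963 = -184683/449630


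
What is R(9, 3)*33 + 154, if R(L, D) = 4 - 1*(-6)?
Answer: 484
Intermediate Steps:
R(L, D) = 10 (R(L, D) = 4 + 6 = 10)
R(9, 3)*33 + 154 = 10*33 + 154 = 330 + 154 = 484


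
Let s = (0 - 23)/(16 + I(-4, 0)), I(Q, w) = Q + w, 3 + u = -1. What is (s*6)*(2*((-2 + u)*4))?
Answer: 552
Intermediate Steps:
u = -4 (u = -3 - 1 = -4)
s = -23/12 (s = (0 - 23)/(16 + (-4 + 0)) = -23/(16 - 4) = -23/12 ≈ -1.9167)
(s*6)*(2*((-2 + u)*4)) = (-23/12*6)*(2*((-2 - 4)*4)) = -23*(-6*4) = -23*(-24) = -23/2*(-48) = 552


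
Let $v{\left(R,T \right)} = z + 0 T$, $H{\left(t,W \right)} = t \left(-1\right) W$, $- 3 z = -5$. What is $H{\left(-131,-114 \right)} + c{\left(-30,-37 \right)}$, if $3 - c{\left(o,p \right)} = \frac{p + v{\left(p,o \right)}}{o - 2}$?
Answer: $- \frac{716741}{48} \approx -14932.0$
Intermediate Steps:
$z = \frac{5}{3}$ ($z = \left(- \frac{1}{3}\right) \left(-5\right) = \frac{5}{3} \approx 1.6667$)
$H{\left(t,W \right)} = - W t$ ($H{\left(t,W \right)} = - t W = - W t$)
$v{\left(R,T \right)} = \frac{5}{3}$ ($v{\left(R,T \right)} = \frac{5}{3} + 0 T = \frac{5}{3} + 0 = \frac{5}{3}$)
$c{\left(o,p \right)} = 3 - \frac{\frac{5}{3} + p}{-2 + o}$ ($c{\left(o,p \right)} = 3 - \frac{p + \frac{5}{3}}{o - 2} = 3 - \frac{\frac{5}{3} + p}{-2 + o}$)
$H{\left(-131,-114 \right)} + c{\left(-30,-37 \right)} = \left(-1\right) \left(-114\right) \left(-131\right) + \frac{- \frac{23}{3} - -37 + 3 \left(-30\right)}{-2 - 30} = -14934 + \frac{- \frac{23}{3} + 37 - 90}{-32} = -14934 - - \frac{91}{48} = -14934 + \frac{91}{48} = - \frac{716741}{48}$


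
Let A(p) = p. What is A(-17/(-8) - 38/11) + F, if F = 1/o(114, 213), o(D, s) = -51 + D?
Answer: -7283/5544 ≈ -1.3137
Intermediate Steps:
F = 1/63 (F = 1/(-51 + 114) = 1/63 ≈ 0.015873)
A(-17/(-8) - 38/11) + F = (-17/(-8) - 38/11) + 1/63 = (-17*(-1/8) - 38*1/11) + 1/63 = (17/8 - 38/11) + 1/63 = -117/88 + 1/63 = -7283/5544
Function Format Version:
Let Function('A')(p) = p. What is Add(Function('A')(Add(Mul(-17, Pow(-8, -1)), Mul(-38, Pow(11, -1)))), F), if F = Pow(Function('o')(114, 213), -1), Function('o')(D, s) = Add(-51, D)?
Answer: Rational(-7283, 5544) ≈ -1.3137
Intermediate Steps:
F = Rational(1, 63) (F = Pow(Add(-51, 114), -1) = Pow(63, -1) = Rational(1, 63) ≈ 0.015873)
Add(Function('A')(Add(Mul(-17, Pow(-8, -1)), Mul(-38, Pow(11, -1)))), F) = Add(Add(Mul(-17, Pow(-8, -1)), Mul(-38, Pow(11, -1))), Rational(1, 63)) = Add(Add(Mul(-17, Rational(-1, 8)), Mul(-38, Rational(1, 11))), Rational(1, 63)) = Add(Add(Rational(17, 8), Rational(-38, 11)), Rational(1, 63)) = Add(Rational(-117, 88), Rational(1, 63)) = Rational(-7283, 5544)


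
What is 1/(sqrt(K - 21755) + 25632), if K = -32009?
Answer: 6408/164263297 - I*sqrt(13441)/328526594 ≈ 3.9011e-5 - 3.5289e-7*I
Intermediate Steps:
1/(sqrt(K - 21755) + 25632) = 1/(sqrt(-32009 - 21755) + 25632) = 1/(sqrt(-53764) + 25632) = 1/(2*I*sqrt(13441) + 25632) = 1/(25632 + 2*I*sqrt(13441))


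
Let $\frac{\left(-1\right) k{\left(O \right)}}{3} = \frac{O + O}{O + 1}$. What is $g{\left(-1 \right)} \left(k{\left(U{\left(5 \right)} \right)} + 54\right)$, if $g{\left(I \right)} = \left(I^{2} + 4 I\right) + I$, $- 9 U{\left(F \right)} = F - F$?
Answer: $-216$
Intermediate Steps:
$U{\left(F \right)} = 0$ ($U{\left(F \right)} = - \frac{F - F}{9} = \left(- \frac{1}{9}\right) 0 = 0$)
$g{\left(I \right)} = I^{2} + 5 I$
$k{\left(O \right)} = - \frac{6 O}{1 + O}$ ($k{\left(O \right)} = - 3 \frac{O + O}{O + 1} = - 3 \frac{2 O}{1 + O} = - \frac{6 O}{1 + O}$)
$g{\left(-1 \right)} \left(k{\left(U{\left(5 \right)} \right)} + 54\right) = - (5 - 1) \left(\left(-6\right) 0 \frac{1}{1 + 0} + 54\right) = \left(-1\right) 4 \left(\left(-6\right) 0 \cdot 1^{-1} + 54\right) = - 4 \left(\left(-6\right) 0 \cdot 1 + 54\right) = - 4 \left(0 + 54\right) = \left(-4\right) 54 = -216$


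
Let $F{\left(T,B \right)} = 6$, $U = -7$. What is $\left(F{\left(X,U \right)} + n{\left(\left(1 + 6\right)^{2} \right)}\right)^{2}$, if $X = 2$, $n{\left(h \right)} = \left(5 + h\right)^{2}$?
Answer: $8538084$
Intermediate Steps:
$\left(F{\left(X,U \right)} + n{\left(\left(1 + 6\right)^{2} \right)}\right)^{2} = \left(6 + \left(5 + \left(1 + 6\right)^{2}\right)^{2}\right)^{2} = \left(6 + \left(5 + 7^{2}\right)^{2}\right)^{2} = \left(6 + \left(5 + 49\right)^{2}\right)^{2} = \left(6 + 54^{2}\right)^{2} = \left(6 + 2916\right)^{2} = 2922^{2} = 8538084$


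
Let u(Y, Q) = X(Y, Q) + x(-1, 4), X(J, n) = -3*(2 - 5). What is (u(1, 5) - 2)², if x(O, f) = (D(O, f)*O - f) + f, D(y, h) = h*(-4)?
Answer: 529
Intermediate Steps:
D(y, h) = -4*h
X(J, n) = 9 (X(J, n) = -3*(-3) = 9)
x(O, f) = -4*O*f (x(O, f) = ((-4*f)*O - f) + f = (-4*O*f - f) + f = (-f - 4*O*f) + f = -4*O*f)
u(Y, Q) = 25 (u(Y, Q) = 9 - 4*(-1)*4 = 9 + 16 = 25)
(u(1, 5) - 2)² = (25 - 2)² = 23² = 529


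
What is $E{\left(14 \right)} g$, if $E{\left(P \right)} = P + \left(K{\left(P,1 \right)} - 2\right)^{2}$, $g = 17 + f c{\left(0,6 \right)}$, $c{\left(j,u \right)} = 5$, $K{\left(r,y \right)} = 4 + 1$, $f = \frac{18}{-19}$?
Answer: $\frac{5359}{19} \approx 282.05$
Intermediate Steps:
$f = - \frac{18}{19}$ ($f = 18 \left(- \frac{1}{19}\right) = - \frac{18}{19} \approx -0.94737$)
$K{\left(r,y \right)} = 5$
$g = \frac{233}{19}$ ($g = 17 - \frac{90}{19} = \frac{233}{19} \approx 12.263$)
$E{\left(P \right)} = 9 + P$ ($E{\left(P \right)} = P + \left(5 - 2\right)^{2} = P + 3^{2} = P + 9 = 9 + P$)
$E{\left(14 \right)} g = \left(9 + 14\right) \frac{233}{19} = 23 \cdot \frac{233}{19} = \frac{5359}{19}$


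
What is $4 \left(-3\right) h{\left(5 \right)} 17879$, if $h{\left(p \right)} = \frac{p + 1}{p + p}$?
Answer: $- \frac{643644}{5} \approx -1.2873 \cdot 10^{5}$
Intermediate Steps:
$h{\left(p \right)} = \frac{1 + p}{2 p}$
$4 \left(-3\right) h{\left(5 \right)} 17879 = 4 \left(-3\right) \frac{1 + 5}{2 \cdot 5} \cdot 17879 = - 12 \cdot \frac{1}{2} \cdot \frac{1}{5} \cdot 6 \cdot 17879 = \left(-12\right) \frac{3}{5} \cdot 17879 = \left(- \frac{36}{5}\right) 17879 = - \frac{643644}{5}$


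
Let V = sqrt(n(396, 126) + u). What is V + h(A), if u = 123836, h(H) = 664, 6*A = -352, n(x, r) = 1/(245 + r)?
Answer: 664 + 13*sqrt(100857463)/371 ≈ 1015.9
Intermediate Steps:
A = -176/3 (A = (1/6)*(-352) = -176/3 ≈ -58.667)
V = 13*sqrt(100857463)/371 (V = sqrt(1/(245 + 126) + 123836) = sqrt(1/371 + 123836) = sqrt(45943157/371) = 13*sqrt(100857463)/371 ≈ 351.90)
V + h(A) = 13*sqrt(100857463)/371 + 664 = 664 + 13*sqrt(100857463)/371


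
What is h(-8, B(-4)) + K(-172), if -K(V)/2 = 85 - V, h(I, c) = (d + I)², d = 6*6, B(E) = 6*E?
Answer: 270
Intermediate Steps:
d = 36
h(I, c) = (36 + I)²
K(V) = -170 + 2*V (K(V) = -2*(85 - V) = -170 + 2*V)
h(-8, B(-4)) + K(-172) = (36 - 8)² + (-170 + 2*(-172)) = 28² + (-170 - 344) = 784 - 514 = 270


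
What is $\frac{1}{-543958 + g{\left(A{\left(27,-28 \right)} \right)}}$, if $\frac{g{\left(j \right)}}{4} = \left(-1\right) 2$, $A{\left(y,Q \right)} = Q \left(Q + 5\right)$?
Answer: $- \frac{1}{543966} \approx -1.8384 \cdot 10^{-6}$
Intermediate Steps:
$A{\left(y,Q \right)} = Q \left(5 + Q\right)$
$g{\left(j \right)} = -8$ ($g{\left(j \right)} = 4 \left(\left(-1\right) 2\right) = 4 \left(-2\right) = -8$)
$\frac{1}{-543958 + g{\left(A{\left(27,-28 \right)} \right)}} = \frac{1}{-543958 - 8} = \frac{1}{-543966} = - \frac{1}{543966}$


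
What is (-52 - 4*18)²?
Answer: 15376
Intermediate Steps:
(-52 - 4*18)² = (-52 - 72)² = (-124)² = 15376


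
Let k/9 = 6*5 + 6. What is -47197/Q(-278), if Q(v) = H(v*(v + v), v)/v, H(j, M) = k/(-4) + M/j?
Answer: -7295145896/45037 ≈ -1.6198e+5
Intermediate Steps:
k = 324 (k = 9*(6*5 + 6) = 9*(30 + 6) = 9*36 = 324)
H(j, M) = -81 + M/j (H(j, M) = 324/(-4) + M/j = 324*(-¼) + M/j = -81 + M/j)
Q(v) = (-81 + 1/(2*v))/v (Q(v) = (-81 + v/((v*(v + v))))/v = (-81 + v/((v*(2*v))))/v = (-81 + v/((2*v²)))/v = (-81 + v*(1/(2*v²)))/v = (-81 + 1/(2*v))/v)
-47197/Q(-278) = -47197*154568/(1 - 162*(-278)) = -47197*154568/(1 + 45036) = -47197/((½)*(1/77284)*45037) = -47197/45037/154568 = -47197*154568/45037 = -7295145896/45037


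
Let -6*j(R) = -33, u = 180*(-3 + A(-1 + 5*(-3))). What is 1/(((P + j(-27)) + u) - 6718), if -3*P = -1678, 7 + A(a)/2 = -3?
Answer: -6/61759 ≈ -9.7152e-5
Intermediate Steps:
A(a) = -20 (A(a) = -14 + 2*(-3) = -14 - 6 = -20)
u = -4140 (u = 180*(-3 - 20) = 180*(-23) = -4140)
j(R) = 11/2 (j(R) = -⅙*(-33) = 11/2)
P = 1678/3 (P = -⅓*(-1678) = 1678/3 ≈ 559.33)
1/(((P + j(-27)) + u) - 6718) = 1/(((1678/3 + 11/2) - 4140) - 6718) = 1/((3389/6 - 4140) - 6718) = 1/(-21451/6 - 6718) = 1/(-61759/6) = -6/61759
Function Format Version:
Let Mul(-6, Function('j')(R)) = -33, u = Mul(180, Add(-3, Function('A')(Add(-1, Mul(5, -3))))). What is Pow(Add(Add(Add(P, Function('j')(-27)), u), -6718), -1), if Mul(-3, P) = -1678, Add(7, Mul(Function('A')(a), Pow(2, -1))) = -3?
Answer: Rational(-6, 61759) ≈ -9.7152e-5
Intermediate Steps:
Function('A')(a) = -20 (Function('A')(a) = Add(-14, Mul(2, -3)) = Add(-14, -6) = -20)
u = -4140 (u = Mul(180, Add(-3, -20)) = Mul(180, -23) = -4140)
Function('j')(R) = Rational(11, 2) (Function('j')(R) = Mul(Rational(-1, 6), -33) = Rational(11, 2))
P = Rational(1678, 3) (P = Mul(Rational(-1, 3), -1678) = Rational(1678, 3) ≈ 559.33)
Pow(Add(Add(Add(P, Function('j')(-27)), u), -6718), -1) = Pow(Add(Add(Add(Rational(1678, 3), Rational(11, 2)), -4140), -6718), -1) = Pow(Add(Add(Rational(3389, 6), -4140), -6718), -1) = Pow(Add(Rational(-21451, 6), -6718), -1) = Pow(Rational(-61759, 6), -1) = Rational(-6, 61759)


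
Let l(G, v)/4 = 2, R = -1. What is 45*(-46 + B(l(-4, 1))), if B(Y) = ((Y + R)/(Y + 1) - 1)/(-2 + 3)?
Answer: -2080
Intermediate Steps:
l(G, v) = 8 (l(G, v) = 4*2 = 8)
B(Y) = -1 + (-1 + Y)/(1 + Y) (B(Y) = ((Y - 1)/(Y + 1) - 1)/(-2 + 3) = ((-1 + Y)/(1 + Y) - 1)/1 = ((-1 + Y)/(1 + Y) - 1)*1 = (-1 + (-1 + Y)/(1 + Y))*1 = -1 + (-1 + Y)/(1 + Y))
45*(-46 + B(l(-4, 1))) = 45*(-46 - 2/(1 + 8)) = 45*(-46 - 2/9) = 45*(-416/9) = -2080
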